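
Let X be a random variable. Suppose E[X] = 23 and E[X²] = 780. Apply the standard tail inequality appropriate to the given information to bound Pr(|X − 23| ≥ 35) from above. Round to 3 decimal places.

The first two moments determine the variance, so Chebyshev's inequality is the sharpest standard bound available.
Var(X) = E[X²] − (E[X])² = 780 − 529 = 251.
Chebyshev's inequality: Pr(|X − μ| ≥ t) ≤ Var(X)/t² = 251/1225 = 0.2049.

0.205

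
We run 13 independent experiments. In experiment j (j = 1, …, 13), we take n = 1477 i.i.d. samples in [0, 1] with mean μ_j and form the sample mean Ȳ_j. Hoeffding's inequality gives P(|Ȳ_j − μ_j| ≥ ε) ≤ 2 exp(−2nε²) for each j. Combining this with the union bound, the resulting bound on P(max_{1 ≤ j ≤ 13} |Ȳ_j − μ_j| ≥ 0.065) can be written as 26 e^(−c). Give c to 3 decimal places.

12.481

Union bound over the 13 events: P(max_{1 ≤ j ≤ 13} |Ȳ_j − μ_j| ≥ 0.065) ≤ 13·2·exp(−2nε²) = 26 exp(−2·1477·0.065²).
So c = 2·1477·0.065² = 12.4807.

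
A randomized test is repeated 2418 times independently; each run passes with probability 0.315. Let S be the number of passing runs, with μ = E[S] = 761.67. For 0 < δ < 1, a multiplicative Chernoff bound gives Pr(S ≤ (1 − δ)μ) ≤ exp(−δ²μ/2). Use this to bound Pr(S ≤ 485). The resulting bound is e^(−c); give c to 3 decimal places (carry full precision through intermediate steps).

50.249

Write 485 = (1 − δ)μ, so δ = 1 − 485/761.67 = 0.3632413…
Then the exponent is δ²μ/2 = (μ − 485)²/(2μ) = 50.248985.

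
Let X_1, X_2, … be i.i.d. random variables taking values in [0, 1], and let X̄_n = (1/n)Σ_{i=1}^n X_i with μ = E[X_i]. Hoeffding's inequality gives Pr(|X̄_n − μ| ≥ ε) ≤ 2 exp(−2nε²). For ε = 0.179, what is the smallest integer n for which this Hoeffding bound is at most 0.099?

47

Require 2·exp(−2nε²) ≤ 0.099, i.e. 2nε² ≥ ln(2/0.099) = 3.005783.
So n ≥ 3.005783 / (2·0.179²) = 46.905.
The smallest integer n is 47.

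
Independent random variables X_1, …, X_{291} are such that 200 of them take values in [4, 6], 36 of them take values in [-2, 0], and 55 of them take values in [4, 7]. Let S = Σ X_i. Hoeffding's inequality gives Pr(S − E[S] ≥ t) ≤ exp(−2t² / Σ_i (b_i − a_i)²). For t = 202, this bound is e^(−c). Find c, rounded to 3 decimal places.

Σ(b_i − a_i)² = 200·2² + 36·2² + 55·3² = 1439.
c = 2t² / 1439 = 2·202² / 1439 = 56.7116.

56.712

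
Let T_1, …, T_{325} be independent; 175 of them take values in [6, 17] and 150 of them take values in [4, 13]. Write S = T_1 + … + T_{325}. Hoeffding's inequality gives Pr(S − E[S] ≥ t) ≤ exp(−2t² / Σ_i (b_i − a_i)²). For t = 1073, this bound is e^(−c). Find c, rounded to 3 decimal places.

69.097

Σ(b_i − a_i)² = 175·11² + 150·9² = 33325.
c = 2t² / 33325 = 2·1073² / 33325 = 69.0970.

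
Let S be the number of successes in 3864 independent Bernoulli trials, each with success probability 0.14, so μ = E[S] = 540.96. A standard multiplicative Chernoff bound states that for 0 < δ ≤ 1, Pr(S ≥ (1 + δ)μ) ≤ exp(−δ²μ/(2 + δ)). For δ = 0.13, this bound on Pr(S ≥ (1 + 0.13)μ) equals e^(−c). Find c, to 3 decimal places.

4.292

c = δ²μ/(2 + δ) = 0.13²·540.96/(2 + 0.13) = 4.2921.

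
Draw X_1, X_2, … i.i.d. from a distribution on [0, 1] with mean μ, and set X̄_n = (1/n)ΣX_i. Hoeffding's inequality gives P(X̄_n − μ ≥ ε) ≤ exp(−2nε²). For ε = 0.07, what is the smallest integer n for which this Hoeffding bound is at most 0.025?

377

Require exp(−2nε²) ≤ 0.025, i.e. 2nε² ≥ ln(1/0.025) = 3.688879.
So n ≥ 3.688879 / (2·0.07²) = 376.416.
The smallest integer n is 377.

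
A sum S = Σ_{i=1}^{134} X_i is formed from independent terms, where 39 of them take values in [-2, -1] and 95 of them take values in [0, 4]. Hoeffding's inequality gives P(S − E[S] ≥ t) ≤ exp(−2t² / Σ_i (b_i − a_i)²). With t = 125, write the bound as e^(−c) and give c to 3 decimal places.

20.045

Σ(b_i − a_i)² = 39·1² + 95·4² = 1559.
c = 2t² / 1559 = 2·125² / 1559 = 20.0449.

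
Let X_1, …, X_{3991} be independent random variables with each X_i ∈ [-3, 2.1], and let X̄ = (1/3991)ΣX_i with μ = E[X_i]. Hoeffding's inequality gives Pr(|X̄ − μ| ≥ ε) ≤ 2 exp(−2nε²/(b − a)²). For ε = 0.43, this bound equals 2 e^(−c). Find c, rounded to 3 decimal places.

56.742

c = 2nε²/(b − a)² = 2·3991·0.43² / 5.1² = 56.7425.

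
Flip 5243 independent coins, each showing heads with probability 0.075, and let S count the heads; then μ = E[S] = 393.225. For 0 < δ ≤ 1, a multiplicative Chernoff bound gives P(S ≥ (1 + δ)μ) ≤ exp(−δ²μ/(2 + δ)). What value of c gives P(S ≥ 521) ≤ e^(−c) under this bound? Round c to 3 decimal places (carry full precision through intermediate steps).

Write 521 = (1 + δ)μ, so δ = 521/393.225 − 1 = 0.3249412…
Then the exponent is δ²μ/(2 + δ) = (521 − μ)² / (μ·(2 + δ)) = 17.858241.

17.858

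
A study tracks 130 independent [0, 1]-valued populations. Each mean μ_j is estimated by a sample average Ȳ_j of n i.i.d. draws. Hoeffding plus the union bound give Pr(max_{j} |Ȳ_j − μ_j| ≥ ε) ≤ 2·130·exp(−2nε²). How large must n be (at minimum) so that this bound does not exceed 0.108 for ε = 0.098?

406

Need 2·130·exp(−2nε²) ≤ 0.108, i.e. exp(−2nε²) ≤ 0.108/260.
So 2nε² ≥ ln(260/0.108) = 7.786306.
Hence n ≥ 7.786306/(2·0.098²) = 405.368.
The smallest integer n is 406.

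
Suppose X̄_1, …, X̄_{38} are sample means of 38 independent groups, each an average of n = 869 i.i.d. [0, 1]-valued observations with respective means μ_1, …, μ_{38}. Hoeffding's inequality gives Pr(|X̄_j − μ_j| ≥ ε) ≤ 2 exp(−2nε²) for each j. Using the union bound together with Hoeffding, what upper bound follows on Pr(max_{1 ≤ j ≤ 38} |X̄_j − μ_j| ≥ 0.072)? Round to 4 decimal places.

Per-experiment Hoeffding bound: 2·exp(−2·869·0.072²) = 2·exp(−9.00979) = 0.00024441.
Union bound over 38 events: 38·0.00024441 = 0.00929.

0.0093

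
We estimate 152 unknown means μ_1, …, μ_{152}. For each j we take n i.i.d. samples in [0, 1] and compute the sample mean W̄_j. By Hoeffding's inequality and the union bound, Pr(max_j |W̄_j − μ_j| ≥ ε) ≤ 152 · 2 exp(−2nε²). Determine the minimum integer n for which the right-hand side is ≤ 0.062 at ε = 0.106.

Need 2·152·exp(−2nε²) ≤ 0.062, i.e. exp(−2nε²) ≤ 0.062/304.
So 2nε² ≥ ln(304/0.062) = 8.497649.
Hence n ≥ 8.497649/(2·0.106²) = 378.144.
The smallest integer n is 379.

379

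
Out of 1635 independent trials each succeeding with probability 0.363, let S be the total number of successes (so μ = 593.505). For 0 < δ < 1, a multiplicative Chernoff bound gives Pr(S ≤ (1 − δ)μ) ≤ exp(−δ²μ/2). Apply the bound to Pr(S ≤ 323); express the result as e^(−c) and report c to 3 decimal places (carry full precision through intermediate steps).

Write 323 = (1 − δ)μ, so δ = 1 − 323/593.505 = 0.4557754…
Then the exponent is δ²μ/2 = (μ − 323)²/(2μ) = 61.644767.

61.645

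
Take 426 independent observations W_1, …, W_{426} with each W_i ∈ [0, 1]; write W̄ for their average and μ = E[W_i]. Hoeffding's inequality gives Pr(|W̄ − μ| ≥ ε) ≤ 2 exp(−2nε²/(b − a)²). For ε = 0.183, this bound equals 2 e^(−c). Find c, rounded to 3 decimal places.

28.533

c = 2nε²/(b − a)² = 2·426·0.183² / 1² = 28.5326.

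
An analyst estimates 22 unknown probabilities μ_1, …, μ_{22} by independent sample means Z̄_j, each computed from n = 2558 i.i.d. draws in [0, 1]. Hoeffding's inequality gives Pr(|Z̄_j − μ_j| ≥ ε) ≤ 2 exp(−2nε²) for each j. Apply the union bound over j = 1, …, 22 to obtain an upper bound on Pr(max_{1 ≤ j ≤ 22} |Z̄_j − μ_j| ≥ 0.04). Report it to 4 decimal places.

0.0123

Per-experiment Hoeffding bound: 2·exp(−2·2558·0.04²) = 2·exp(−8.18560) = 0.00055727.
Union bound over 22 events: 22·0.00055727 = 0.01226.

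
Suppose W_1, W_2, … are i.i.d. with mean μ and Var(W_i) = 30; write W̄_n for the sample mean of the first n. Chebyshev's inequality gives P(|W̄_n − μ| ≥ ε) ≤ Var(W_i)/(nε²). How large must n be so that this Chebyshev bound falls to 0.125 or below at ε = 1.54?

102

Require 30/(n·1.54²) ≤ 0.125, i.e. n ≥ 30/(0.125·1.54²) = 101.198.
The smallest integer n is 102.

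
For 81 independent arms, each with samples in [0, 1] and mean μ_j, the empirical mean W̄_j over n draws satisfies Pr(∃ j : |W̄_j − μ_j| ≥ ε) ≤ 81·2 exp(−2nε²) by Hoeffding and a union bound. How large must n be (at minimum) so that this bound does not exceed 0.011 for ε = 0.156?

198

Need 2·81·exp(−2nε²) ≤ 0.011, i.e. exp(−2nε²) ≤ 0.011/162.
So 2nε² ≥ ln(162/0.011) = 9.597456.
Hence n ≥ 9.597456/(2·0.156²) = 197.186.
The smallest integer n is 198.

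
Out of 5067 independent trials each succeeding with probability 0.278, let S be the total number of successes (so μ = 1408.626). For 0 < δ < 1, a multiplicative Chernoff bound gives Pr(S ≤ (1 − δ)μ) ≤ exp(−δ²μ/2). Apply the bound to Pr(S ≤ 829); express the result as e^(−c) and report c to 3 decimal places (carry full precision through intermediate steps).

Write 829 = (1 − δ)μ, so δ = 1 − 829/1408.626 = 0.4114832…
Then the exponent is δ²μ/2 = (μ − 829)²/(2μ) = 119.253194.

119.253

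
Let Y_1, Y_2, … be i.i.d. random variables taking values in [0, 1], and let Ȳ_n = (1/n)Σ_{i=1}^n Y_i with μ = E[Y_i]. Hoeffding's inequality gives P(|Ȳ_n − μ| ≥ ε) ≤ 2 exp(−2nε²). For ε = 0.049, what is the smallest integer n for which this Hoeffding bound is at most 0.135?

Require 2·exp(−2nε²) ≤ 0.135, i.e. 2nε² ≥ ln(2/0.135) = 2.695628.
So n ≥ 2.695628 / (2·0.049²) = 561.355.
The smallest integer n is 562.

562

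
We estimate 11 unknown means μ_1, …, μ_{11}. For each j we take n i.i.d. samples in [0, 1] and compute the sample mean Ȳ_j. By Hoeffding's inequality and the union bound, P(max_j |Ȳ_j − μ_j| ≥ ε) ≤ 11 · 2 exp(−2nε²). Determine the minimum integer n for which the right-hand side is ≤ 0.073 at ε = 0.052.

1056

Need 2·11·exp(−2nε²) ≤ 0.073, i.e. exp(−2nε²) ≤ 0.073/22.
So 2nε² ≥ ln(22/0.073) = 5.708338.
Hence n ≥ 5.708338/(2·0.052²) = 1055.536.
The smallest integer n is 1056.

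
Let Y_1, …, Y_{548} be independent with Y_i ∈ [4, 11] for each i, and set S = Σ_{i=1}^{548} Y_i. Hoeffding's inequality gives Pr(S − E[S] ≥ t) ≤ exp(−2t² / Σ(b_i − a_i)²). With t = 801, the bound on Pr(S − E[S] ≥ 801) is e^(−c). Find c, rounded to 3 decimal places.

47.788

Σ(b_i − a_i)² = 548·(7)² = 26852.
c = 2t²/26852 = 2·801²/26852 = 47.7879.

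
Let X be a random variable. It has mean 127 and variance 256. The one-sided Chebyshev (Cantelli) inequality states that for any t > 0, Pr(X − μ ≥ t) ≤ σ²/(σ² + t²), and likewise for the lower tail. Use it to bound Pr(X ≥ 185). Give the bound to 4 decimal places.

0.0707

Here σ² = 256 and t = 58, so σ² + t² = 3620.
Cantelli's bound: 256/3620 = 0.0707.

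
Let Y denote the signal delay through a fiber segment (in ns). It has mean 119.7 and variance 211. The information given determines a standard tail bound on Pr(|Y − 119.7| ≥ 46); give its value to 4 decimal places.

0.0997

Mean and variance are known, so Chebyshev's inequality applies.
Chebyshev: Pr(|Y − μ| ≥ t) ≤ Var(Y)/t².
Bound = 211 / 2116 = 0.0997.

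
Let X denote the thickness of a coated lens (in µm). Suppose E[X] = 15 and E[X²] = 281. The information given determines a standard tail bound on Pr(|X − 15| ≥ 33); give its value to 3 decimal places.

0.051

The first two moments determine the variance, so Chebyshev's inequality is the sharpest standard bound available.
Var(X) = E[X²] − (E[X])² = 281 − 225 = 56.
Chebyshev's inequality: Pr(|X − μ| ≥ t) ≤ Var(X)/t² = 56/1089 = 0.0514.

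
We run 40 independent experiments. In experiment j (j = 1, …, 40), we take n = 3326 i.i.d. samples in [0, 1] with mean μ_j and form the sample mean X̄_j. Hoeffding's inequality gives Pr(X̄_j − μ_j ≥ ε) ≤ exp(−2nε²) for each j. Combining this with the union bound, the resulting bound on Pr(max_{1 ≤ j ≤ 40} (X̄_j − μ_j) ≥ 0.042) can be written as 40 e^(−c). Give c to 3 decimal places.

Union bound over the 40 events: Pr(max_{1 ≤ j ≤ 40} (X̄_j − μ_j) ≥ 0.042) ≤ 40·exp(−2nε²) = 40 exp(−2·3326·0.042²).
So c = 2·3326·0.042² = 11.7341.

11.734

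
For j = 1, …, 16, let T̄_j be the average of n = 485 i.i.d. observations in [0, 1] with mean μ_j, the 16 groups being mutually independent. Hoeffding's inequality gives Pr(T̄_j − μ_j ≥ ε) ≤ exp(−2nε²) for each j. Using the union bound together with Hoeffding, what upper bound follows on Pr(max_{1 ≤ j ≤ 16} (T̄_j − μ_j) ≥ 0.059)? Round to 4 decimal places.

0.5466

Per-experiment Hoeffding bound: exp(−2·485·0.059²) = exp(−3.37657) = 0.034164.
Union bound over 16 events: 16·0.034164 = 0.54663.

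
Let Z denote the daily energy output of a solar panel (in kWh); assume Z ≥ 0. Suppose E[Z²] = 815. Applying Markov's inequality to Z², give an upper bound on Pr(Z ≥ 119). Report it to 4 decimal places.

0.0576

Since Z ≥ 0, the event {Z ≥ 119} is the same as {Z² ≥ 14161}.
Markov's inequality applied to Z² gives Pr(Z² ≥ 14161) ≤ E[Z²]/14161 = 815/14161 = 0.0576.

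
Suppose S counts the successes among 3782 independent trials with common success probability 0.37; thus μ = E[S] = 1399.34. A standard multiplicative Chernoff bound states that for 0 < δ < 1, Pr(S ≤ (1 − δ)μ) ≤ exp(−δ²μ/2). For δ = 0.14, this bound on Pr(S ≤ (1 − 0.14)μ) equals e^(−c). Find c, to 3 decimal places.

c = δ²μ/2 = 0.14²·1399.34/2 = 13.7135.

13.714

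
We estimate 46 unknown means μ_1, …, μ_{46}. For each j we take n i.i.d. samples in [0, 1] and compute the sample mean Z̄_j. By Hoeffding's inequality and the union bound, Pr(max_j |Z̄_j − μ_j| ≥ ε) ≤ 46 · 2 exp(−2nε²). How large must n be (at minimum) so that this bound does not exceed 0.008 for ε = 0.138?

Need 2·46·exp(−2nε²) ≤ 0.008, i.e. exp(−2nε²) ≤ 0.008/92.
So 2nε² ≥ ln(92/0.008) = 9.350102.
Hence n ≥ 9.350102/(2·0.138²) = 245.487.
The smallest integer n is 246.

246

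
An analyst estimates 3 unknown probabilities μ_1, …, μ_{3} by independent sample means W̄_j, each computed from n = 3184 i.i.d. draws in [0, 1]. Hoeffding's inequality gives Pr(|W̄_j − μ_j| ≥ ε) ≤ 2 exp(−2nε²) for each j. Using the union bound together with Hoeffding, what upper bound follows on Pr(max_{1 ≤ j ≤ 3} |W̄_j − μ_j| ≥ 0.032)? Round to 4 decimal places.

Per-experiment Hoeffding bound: 2·exp(−2·3184·0.032²) = 2·exp(−6.52083) = 0.0029449.
Union bound over 3 events: 3·0.0029449 = 0.00883.

0.0088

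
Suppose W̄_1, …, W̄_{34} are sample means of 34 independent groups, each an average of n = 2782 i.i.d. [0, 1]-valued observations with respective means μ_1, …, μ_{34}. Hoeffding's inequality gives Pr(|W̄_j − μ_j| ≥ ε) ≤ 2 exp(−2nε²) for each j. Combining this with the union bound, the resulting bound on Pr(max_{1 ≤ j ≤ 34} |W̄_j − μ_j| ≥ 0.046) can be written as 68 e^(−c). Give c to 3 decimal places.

Union bound over the 34 events: Pr(max_{1 ≤ j ≤ 34} |W̄_j − μ_j| ≥ 0.046) ≤ 34·2·exp(−2nε²) = 68 exp(−2·2782·0.046²).
So c = 2·2782·0.046² = 11.7734.

11.773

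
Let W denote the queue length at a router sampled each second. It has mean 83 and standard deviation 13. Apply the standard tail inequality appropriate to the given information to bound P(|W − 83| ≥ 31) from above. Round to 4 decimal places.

Mean and variance are known, so Chebyshev's inequality applies.
Chebyshev: P(|W − μ| ≥ t) ≤ Var(W)/t².
Var(W) = σ² = 13² = 169.
Bound = 169 / 961 = 0.1759.

0.1759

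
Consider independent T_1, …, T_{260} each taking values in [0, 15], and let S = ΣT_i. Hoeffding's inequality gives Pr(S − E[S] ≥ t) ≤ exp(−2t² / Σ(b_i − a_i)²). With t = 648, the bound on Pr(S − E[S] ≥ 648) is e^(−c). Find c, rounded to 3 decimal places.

14.356

Σ(b_i − a_i)² = 260·(15)² = 58500.
c = 2t²/58500 = 2·648²/58500 = 14.3557.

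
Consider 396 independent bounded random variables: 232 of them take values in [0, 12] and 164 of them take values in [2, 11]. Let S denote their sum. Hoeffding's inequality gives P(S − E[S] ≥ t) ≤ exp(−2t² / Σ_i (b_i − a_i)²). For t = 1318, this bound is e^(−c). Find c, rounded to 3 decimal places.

Σ(b_i − a_i)² = 232·12² + 164·9² = 46692.
c = 2t² / 46692 = 2·1318² / 46692 = 74.4078.

74.408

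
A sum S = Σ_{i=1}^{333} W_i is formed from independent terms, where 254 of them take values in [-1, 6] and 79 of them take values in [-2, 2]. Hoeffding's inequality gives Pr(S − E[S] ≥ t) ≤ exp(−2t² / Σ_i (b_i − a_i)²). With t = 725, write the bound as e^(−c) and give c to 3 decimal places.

76.678

Σ(b_i − a_i)² = 254·7² + 79·4² = 13710.
c = 2t² / 13710 = 2·725² / 13710 = 76.6776.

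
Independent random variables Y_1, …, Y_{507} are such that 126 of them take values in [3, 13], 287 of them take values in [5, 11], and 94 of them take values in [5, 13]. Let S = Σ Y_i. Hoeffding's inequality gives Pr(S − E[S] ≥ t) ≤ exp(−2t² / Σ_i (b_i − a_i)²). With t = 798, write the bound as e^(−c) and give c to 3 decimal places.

43.996

Σ(b_i − a_i)² = 126·10² + 287·6² + 94·8² = 28948.
c = 2t² / 28948 = 2·798² / 28948 = 43.9964.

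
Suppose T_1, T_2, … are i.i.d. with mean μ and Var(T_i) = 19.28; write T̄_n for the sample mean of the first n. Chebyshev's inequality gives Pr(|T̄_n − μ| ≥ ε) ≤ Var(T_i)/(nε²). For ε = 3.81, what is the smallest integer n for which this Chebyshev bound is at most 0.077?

Require 19.28/(n·3.81²) ≤ 0.077, i.e. n ≥ 19.28/(0.077·3.81²) = 17.249.
The smallest integer n is 18.

18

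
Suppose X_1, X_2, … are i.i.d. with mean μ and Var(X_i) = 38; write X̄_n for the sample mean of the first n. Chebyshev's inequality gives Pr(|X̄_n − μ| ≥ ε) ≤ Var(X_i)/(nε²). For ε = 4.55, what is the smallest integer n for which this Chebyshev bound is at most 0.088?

21

Require 38/(n·4.55²) ≤ 0.088, i.e. n ≥ 38/(0.088·4.55²) = 20.858.
The smallest integer n is 21.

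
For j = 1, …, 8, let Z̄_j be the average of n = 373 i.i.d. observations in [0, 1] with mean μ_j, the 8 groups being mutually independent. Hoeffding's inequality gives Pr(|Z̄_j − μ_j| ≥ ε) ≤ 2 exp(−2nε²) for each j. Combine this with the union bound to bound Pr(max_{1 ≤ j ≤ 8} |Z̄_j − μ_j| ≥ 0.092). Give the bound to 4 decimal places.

Per-experiment Hoeffding bound: 2·exp(−2·373·0.092²) = 2·exp(−6.31414) = 0.003621.
Union bound over 8 events: 8·0.003621 = 0.02897.

0.0290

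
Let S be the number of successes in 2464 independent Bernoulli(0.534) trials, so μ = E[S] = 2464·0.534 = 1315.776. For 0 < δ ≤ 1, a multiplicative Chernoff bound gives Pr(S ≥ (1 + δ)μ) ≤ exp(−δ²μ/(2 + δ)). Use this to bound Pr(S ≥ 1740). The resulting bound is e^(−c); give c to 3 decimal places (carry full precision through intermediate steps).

Write 1740 = (1 + δ)μ, so δ = 1740/1315.776 − 1 = 0.3224135…
Then the exponent is δ²μ/(2 + δ) = (1740 − μ)² / (μ·(2 + δ)) = 58.893715.

58.894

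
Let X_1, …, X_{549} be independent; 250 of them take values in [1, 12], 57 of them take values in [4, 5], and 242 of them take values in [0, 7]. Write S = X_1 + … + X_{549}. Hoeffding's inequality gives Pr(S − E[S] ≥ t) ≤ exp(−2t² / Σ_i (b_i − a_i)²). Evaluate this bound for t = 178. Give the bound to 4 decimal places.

0.2225

Σ(b_i − a_i)² = 250·11² + 57·1² + 242·7² = 42165.
Exponent = 2·178² / 42165 = 1.50286.
Bound = exp(−1.50286) = 0.22249.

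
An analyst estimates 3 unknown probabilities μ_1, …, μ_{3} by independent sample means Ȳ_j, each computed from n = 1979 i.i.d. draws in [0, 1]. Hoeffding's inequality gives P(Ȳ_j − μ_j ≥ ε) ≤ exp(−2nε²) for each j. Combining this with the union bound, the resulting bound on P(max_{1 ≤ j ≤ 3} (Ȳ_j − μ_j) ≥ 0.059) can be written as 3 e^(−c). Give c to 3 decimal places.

Union bound over the 3 events: P(max_{1 ≤ j ≤ 3} (Ȳ_j − μ_j) ≥ 0.059) ≤ 3·exp(−2nε²) = 3 exp(−2·1979·0.059²).
So c = 2·1979·0.059² = 13.7778.

13.778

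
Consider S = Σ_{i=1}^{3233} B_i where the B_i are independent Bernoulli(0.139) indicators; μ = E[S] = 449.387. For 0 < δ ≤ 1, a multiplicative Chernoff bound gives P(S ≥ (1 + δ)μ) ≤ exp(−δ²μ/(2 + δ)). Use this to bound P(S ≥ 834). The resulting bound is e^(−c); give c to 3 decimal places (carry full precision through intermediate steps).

115.263

Write 834 = (1 + δ)μ, so δ = 834/449.387 − 1 = 0.8558614…
Then the exponent is δ²μ/(2 + δ) = (834 − μ)² / (μ·(2 + δ)) = 115.263097.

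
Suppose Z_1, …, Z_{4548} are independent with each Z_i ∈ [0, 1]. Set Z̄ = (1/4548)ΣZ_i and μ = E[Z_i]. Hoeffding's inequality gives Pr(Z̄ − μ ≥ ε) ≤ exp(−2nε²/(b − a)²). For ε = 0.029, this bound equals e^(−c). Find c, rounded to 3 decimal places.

7.650

c = 2nε²/(b − a)² = 2·4548·0.029² / 1² = 7.6497.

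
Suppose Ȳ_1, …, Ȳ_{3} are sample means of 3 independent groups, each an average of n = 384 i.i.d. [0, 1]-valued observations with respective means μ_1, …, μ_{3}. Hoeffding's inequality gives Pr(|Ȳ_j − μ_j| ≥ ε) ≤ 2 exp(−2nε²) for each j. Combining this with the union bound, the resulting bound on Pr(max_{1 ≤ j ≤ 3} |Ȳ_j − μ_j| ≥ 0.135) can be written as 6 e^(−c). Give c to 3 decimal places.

Union bound over the 3 events: Pr(max_{1 ≤ j ≤ 3} |Ȳ_j − μ_j| ≥ 0.135) ≤ 3·2·exp(−2nε²) = 6 exp(−2·384·0.135²).
So c = 2·384·0.135² = 13.9968.

13.997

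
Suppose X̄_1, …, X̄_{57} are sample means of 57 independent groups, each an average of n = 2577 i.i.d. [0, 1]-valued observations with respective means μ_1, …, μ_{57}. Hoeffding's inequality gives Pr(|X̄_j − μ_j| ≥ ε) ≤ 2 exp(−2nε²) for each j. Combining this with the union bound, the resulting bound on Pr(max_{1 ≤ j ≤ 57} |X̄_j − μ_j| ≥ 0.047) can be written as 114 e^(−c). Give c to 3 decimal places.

11.385

Union bound over the 57 events: Pr(max_{1 ≤ j ≤ 57} |X̄_j − μ_j| ≥ 0.047) ≤ 57·2·exp(−2nε²) = 114 exp(−2·2577·0.047²).
So c = 2·2577·0.047² = 11.3852.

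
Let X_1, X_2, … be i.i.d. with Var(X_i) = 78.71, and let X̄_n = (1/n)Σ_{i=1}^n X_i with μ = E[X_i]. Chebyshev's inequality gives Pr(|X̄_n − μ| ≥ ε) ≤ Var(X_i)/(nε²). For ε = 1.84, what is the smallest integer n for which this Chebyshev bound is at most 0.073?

319

Require 78.71/(n·1.84²) ≤ 0.073, i.e. n ≥ 78.71/(0.073·1.84²) = 318.472.
The smallest integer n is 319.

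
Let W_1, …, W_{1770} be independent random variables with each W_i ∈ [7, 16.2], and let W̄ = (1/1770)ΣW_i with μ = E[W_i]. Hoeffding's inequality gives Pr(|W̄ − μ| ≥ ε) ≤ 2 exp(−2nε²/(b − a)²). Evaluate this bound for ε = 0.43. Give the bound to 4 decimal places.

0.0009

Exponent: 2nε²/(b − a)² = 2·1770·0.43² / 9.2² = 7.73329.
Bound = 2·exp(−7.73329) = 0.00088.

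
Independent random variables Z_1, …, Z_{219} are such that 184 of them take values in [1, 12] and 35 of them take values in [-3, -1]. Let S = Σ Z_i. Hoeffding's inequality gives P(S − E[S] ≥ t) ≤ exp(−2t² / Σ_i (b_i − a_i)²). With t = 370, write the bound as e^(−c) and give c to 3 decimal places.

Σ(b_i − a_i)² = 184·11² + 35·2² = 22404.
c = 2t² / 22404 = 2·370² / 22404 = 12.2210.

12.221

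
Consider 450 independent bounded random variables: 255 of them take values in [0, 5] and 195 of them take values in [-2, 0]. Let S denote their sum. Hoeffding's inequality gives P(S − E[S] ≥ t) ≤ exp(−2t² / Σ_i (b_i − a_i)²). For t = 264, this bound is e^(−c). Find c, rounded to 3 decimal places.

19.482

Σ(b_i − a_i)² = 255·5² + 195·2² = 7155.
c = 2t² / 7155 = 2·264² / 7155 = 19.4818.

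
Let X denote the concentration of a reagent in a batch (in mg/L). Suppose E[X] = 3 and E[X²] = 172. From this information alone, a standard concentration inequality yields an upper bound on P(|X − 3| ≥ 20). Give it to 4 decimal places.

0.4075

The first two moments determine the variance, so Chebyshev's inequality is the sharpest standard bound available.
Var(X) = E[X²] − (E[X])² = 172 − 9 = 163.
Chebyshev's inequality: P(|X − μ| ≥ t) ≤ Var(X)/t² = 163/400 = 0.4075.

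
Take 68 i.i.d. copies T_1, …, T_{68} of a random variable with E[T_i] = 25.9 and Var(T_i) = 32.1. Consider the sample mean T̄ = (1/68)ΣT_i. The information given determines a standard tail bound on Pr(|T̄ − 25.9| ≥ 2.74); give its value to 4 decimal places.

0.0629

With mean and variance of each term known, Chebyshev's inequality bounds the deviation of the sum (or sample mean).
Var(T̄) = Var(T_i)/n = 32.1/68 = 0.47206.
Chebyshev: Pr(|T̄ − 25.9| ≥ 2.74) ≤ Var(T̄)/(2.74)² = 32.1/(68·2.74²) = 0.0629.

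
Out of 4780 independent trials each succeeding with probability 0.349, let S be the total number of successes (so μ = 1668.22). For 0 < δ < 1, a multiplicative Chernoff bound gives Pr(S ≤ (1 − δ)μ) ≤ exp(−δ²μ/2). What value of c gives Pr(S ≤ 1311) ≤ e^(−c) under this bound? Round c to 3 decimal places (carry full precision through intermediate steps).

Write 1311 = (1 − δ)μ, so δ = 1 − 1311/1668.22 = 0.2141324…
Then the exponent is δ²μ/2 = (μ − 1311)²/(2μ) = 38.246193.

38.246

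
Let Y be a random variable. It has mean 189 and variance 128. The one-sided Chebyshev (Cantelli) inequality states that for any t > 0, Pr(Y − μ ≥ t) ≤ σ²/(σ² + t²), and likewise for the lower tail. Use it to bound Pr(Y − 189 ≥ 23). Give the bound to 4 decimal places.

0.1948

Here σ² = 128 and t = 23, so σ² + t² = 657.
Cantelli's bound: 128/657 = 0.1948.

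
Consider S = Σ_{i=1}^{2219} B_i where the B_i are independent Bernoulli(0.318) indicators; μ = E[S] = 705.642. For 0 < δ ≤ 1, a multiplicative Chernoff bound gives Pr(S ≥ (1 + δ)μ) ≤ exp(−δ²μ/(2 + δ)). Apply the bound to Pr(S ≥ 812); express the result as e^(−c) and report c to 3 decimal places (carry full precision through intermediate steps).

7.454

Write 812 = (1 + δ)μ, so δ = 812/705.642 − 1 = 0.1507252…
Then the exponent is δ²μ/(2 + δ) = (812 − μ)² / (μ·(2 + δ)) = 7.453684.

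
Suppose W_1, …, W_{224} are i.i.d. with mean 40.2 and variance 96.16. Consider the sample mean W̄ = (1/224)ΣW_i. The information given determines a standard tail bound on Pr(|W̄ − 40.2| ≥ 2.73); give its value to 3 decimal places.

With mean and variance of each term known, Chebyshev's inequality bounds the deviation of the sum (or sample mean).
Var(W̄) = Var(W_i)/n = 96.16/224 = 0.42929.
Chebyshev: Pr(|W̄ − 40.2| ≥ 2.73) ≤ Var(W̄)/(2.73)² = 96.16/(224·2.73²) = 0.0576.

0.058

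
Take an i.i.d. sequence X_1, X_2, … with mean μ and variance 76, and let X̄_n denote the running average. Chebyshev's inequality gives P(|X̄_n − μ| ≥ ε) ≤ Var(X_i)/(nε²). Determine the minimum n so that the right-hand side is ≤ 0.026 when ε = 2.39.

512

Require 76/(n·2.39²) ≤ 0.026, i.e. n ≥ 76/(0.026·2.39²) = 511.734.
The smallest integer n is 512.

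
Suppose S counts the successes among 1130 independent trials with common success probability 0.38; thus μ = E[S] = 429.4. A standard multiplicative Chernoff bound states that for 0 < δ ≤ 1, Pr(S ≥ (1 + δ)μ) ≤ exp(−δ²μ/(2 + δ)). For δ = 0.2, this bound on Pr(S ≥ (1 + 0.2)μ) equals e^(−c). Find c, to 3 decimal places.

c = δ²μ/(2 + δ) = 0.2²·429.4/(2 + 0.2) = 7.8073.

7.807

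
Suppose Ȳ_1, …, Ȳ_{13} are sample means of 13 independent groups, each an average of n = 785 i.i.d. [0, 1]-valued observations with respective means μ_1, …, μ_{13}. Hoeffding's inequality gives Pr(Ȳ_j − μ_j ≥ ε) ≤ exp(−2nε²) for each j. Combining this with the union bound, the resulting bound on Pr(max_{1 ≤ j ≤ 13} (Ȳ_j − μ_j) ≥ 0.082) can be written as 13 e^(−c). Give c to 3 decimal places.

Union bound over the 13 events: Pr(max_{1 ≤ j ≤ 13} (Ȳ_j − μ_j) ≥ 0.082) ≤ 13·exp(−2nε²) = 13 exp(−2·785·0.082²).
So c = 2·785·0.082² = 10.5567.

10.557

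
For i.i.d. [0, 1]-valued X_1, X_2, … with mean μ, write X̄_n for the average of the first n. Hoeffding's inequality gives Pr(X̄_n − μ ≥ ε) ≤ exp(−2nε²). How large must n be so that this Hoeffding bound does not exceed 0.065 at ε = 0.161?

53

Require exp(−2nε²) ≤ 0.065, i.e. 2nε² ≥ ln(1/0.065) = 2.733368.
So n ≥ 2.733368 / (2·0.161²) = 52.725.
The smallest integer n is 53.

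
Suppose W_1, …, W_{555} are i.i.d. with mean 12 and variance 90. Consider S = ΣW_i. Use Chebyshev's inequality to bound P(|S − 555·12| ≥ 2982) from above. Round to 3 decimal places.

0.006

Var(S) = n·Var(W_i) = 555·90 = 49950.
Chebyshev: P(|S − 555·12| ≥ 2982) ≤ Var(S)/2982² = 49950/8892324 = 0.0056.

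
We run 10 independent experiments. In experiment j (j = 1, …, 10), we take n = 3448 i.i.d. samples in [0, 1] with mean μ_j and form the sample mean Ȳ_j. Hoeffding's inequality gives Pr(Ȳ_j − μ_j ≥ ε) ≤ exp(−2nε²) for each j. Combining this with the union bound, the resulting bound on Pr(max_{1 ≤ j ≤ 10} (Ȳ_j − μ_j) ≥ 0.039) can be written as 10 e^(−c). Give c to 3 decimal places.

Union bound over the 10 events: Pr(max_{1 ≤ j ≤ 10} (Ȳ_j − μ_j) ≥ 0.039) ≤ 10·exp(−2nε²) = 10 exp(−2·3448·0.039²).
So c = 2·3448·0.039² = 10.4888.

10.489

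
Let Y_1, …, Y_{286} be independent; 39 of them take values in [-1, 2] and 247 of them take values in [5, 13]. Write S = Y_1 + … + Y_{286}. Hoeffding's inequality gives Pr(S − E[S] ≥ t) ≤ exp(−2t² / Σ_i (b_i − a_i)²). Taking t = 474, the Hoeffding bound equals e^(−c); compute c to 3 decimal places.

Σ(b_i − a_i)² = 39·3² + 247·8² = 16159.
c = 2t² / 16159 = 2·474² / 16159 = 27.8082.

27.808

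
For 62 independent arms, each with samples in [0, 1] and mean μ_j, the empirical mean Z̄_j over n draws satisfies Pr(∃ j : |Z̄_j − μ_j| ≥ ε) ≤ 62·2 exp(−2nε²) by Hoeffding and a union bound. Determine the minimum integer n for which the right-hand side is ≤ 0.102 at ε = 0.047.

1608

Need 2·62·exp(−2nε²) ≤ 0.102, i.e. exp(−2nε²) ≤ 0.102/124.
So 2nε² ≥ ln(124/0.102) = 7.103064.
Hence n ≥ 7.103064/(2·0.047²) = 1607.756.
The smallest integer n is 1608.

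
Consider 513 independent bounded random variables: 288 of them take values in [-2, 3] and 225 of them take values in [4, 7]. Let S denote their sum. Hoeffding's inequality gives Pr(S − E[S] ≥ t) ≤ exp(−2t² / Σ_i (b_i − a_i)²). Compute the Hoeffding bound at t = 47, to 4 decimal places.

0.6195

Σ(b_i − a_i)² = 288·5² + 225·3² = 9225.
Exponent = 2·47² / 9225 = 0.47892.
Bound = exp(−0.47892) = 0.61945.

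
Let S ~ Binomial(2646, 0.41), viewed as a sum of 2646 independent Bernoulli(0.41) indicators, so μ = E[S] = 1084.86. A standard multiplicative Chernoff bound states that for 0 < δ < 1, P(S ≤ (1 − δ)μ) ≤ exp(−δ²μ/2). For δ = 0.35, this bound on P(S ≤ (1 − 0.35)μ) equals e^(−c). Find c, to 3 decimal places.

c = δ²μ/2 = 0.35²·1084.86/2 = 66.4477.

66.448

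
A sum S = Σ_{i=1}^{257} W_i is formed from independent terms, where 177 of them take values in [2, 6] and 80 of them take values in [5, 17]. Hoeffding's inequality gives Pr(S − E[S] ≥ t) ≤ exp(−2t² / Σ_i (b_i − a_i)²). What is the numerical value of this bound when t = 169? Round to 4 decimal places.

0.0187

Σ(b_i − a_i)² = 177·4² + 80·12² = 14352.
Exponent = 2·169² / 14352 = 3.98007.
Bound = exp(−3.98007) = 0.01868.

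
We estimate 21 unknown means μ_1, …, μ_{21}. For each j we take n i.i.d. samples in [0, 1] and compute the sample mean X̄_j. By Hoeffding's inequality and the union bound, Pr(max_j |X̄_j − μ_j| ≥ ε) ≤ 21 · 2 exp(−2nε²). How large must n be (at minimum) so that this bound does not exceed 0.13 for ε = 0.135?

159

Need 2·21·exp(−2nε²) ≤ 0.13, i.e. exp(−2nε²) ≤ 0.13/42.
So 2nε² ≥ ln(42/0.13) = 5.777890.
Hence n ≥ 5.777890/(2·0.135²) = 158.516.
The smallest integer n is 159.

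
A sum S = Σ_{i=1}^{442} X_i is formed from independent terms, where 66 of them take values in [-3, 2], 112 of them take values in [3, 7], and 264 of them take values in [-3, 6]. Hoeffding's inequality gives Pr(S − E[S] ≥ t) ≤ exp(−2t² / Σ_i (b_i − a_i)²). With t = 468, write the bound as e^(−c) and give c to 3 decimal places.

Σ(b_i − a_i)² = 66·5² + 112·4² + 264·9² = 24826.
c = 2t² / 24826 = 2·468² / 24826 = 17.6447.

17.645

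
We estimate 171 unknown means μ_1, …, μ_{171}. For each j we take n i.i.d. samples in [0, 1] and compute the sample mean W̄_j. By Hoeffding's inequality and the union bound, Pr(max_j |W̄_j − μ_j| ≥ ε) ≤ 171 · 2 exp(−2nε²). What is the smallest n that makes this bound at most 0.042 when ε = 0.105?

409

Need 2·171·exp(−2nε²) ≤ 0.042, i.e. exp(−2nε²) ≤ 0.042/342.
So 2nε² ≥ ln(342/0.042) = 9.004896.
Hence n ≥ 9.004896/(2·0.105²) = 408.385.
The smallest integer n is 409.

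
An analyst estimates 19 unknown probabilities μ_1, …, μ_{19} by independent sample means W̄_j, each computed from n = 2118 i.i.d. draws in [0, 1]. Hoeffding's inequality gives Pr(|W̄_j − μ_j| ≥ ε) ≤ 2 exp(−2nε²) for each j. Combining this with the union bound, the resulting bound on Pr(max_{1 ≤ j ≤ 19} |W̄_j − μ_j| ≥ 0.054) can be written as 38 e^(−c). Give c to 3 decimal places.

Union bound over the 19 events: Pr(max_{1 ≤ j ≤ 19} |W̄_j − μ_j| ≥ 0.054) ≤ 19·2·exp(−2nε²) = 38 exp(−2·2118·0.054²).
So c = 2·2118·0.054² = 12.3522.

12.352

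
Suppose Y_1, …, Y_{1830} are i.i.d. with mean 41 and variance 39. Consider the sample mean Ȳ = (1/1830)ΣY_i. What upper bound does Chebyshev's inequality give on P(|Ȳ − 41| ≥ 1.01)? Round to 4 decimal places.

0.0209

Var(Ȳ) = Var(Y_i)/n = 39/1830 = 0.021311.
Chebyshev: P(|Ȳ − 41| ≥ 1.01) ≤ Var(Ȳ)/(1.01)² = 39/(1830·1.01²) = 0.0209.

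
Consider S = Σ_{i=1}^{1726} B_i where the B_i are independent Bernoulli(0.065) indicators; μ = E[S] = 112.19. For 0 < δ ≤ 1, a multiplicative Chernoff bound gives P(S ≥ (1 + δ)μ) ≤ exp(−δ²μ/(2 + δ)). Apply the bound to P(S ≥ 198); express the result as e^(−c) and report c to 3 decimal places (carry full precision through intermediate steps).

23.738

Write 198 = (1 + δ)μ, so δ = 198/112.19 − 1 = 0.7648632…
Then the exponent is δ²μ/(2 + δ) = (198 − μ)² / (μ·(2 + δ)) = 23.738212.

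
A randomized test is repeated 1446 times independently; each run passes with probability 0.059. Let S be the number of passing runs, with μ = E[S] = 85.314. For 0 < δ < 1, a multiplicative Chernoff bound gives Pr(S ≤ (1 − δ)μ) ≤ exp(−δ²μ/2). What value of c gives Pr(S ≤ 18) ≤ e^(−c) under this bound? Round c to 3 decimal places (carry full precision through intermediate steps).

26.556

Write 18 = (1 − δ)μ, so δ = 1 − 18/85.314 = 0.7890147…
Then the exponent is δ²μ/2 = (μ − 18)²/(2μ) = 26.555868.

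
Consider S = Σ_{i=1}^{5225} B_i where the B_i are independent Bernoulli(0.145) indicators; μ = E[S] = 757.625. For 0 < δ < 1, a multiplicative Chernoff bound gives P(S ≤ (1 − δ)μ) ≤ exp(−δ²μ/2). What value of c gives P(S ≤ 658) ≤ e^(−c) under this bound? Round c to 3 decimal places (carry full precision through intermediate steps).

Write 658 = (1 − δ)μ, so δ = 1 − 658/757.625 = 0.1314965…
Then the exponent is δ²μ/2 = (μ − 658)²/(2μ) = 6.550167.

6.550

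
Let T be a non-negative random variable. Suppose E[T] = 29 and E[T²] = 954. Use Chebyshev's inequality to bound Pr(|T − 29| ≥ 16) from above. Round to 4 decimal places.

0.4414

Var(T) = E[T²] − (E[T])² = 954 − 841 = 113.
Chebyshev's inequality: Pr(|T − μ| ≥ t) ≤ Var(T)/t² = 113/256 = 0.4414.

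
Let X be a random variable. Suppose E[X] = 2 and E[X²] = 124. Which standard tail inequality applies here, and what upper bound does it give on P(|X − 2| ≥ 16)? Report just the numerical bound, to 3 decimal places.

0.469

The first two moments determine the variance, so Chebyshev's inequality is the sharpest standard bound available.
Var(X) = E[X²] − (E[X])² = 124 − 4 = 120.
Chebyshev's inequality: P(|X − μ| ≥ t) ≤ Var(X)/t² = 120/256 = 0.4688.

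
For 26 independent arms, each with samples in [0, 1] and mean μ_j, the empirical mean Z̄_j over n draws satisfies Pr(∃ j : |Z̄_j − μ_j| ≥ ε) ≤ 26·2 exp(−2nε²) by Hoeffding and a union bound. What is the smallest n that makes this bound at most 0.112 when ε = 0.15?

137

Need 2·26·exp(−2nε²) ≤ 0.112, i.e. exp(−2nε²) ≤ 0.112/52.
So 2nε² ≥ ln(52/0.112) = 6.140500.
Hence n ≥ 6.140500/(2·0.15²) = 136.456.
The smallest integer n is 137.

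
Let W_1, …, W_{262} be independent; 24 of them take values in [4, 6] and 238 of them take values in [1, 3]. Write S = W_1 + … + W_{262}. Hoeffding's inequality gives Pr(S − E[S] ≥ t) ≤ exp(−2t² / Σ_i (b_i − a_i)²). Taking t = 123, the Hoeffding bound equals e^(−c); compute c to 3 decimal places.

Σ(b_i − a_i)² = 24·2² + 238·2² = 1048.
c = 2t² / 1048 = 2·123² / 1048 = 28.8721.

28.872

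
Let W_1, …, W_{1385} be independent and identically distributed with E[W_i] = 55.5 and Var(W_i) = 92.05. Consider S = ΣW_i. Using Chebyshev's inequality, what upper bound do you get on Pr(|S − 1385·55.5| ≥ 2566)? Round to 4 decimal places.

Var(S) = n·Var(W_i) = 1385·92.05 = 127489.25.
Chebyshev: Pr(|S − 1385·55.5| ≥ 2566) ≤ Var(S)/2566² = 127489.25/6584356 = 0.0194.

0.0194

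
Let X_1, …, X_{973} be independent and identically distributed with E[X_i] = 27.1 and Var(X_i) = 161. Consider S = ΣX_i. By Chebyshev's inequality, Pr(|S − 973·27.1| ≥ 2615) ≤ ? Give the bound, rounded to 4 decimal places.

0.0229

Var(S) = n·Var(X_i) = 973·161 = 156653.
Chebyshev: Pr(|S − 973·27.1| ≥ 2615) ≤ Var(S)/2615² = 156653/6838225 = 0.0229.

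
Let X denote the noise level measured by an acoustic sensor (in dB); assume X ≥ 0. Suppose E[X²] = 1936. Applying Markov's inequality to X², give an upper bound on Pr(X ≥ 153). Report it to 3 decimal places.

0.083

Since X ≥ 0, the event {X ≥ 153} is the same as {X² ≥ 23409}.
Markov's inequality applied to X² gives Pr(X² ≥ 23409) ≤ E[X²]/23409 = 1936/23409 = 0.0827.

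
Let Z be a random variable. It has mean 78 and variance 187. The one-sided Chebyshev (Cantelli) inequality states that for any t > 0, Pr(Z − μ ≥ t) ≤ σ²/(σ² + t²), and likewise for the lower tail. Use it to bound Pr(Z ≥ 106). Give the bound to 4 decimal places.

0.1926

Here σ² = 187 and t = 28, so σ² + t² = 971.
Cantelli's bound: 187/971 = 0.1926.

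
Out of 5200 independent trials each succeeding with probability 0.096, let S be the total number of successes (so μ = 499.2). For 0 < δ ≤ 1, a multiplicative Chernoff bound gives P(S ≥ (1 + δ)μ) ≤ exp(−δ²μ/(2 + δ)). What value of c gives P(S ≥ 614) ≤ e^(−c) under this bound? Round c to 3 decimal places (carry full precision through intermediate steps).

11.839

Write 614 = (1 + δ)μ, so δ = 614/499.2 − 1 = 0.2299679…
Then the exponent is δ²μ/(2 + δ) = (614 − μ)² / (μ·(2 + δ)) = 11.838879.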